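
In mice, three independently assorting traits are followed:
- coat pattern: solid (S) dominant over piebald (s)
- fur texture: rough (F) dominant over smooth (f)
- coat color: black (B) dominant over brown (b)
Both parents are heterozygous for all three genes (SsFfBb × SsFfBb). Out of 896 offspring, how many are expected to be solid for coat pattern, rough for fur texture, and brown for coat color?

Trihybrid cross: SsFfBb × SsFfBb
Each trait segregates independently with a 3:1 phenotypic ratio, so each gene contributes 3/4 (dominant) or 1/4 (recessive).
Target: solid (coat pattern), rough (fur texture), brown (coat color)
Probability = product of independent per-trait probabilities
= 3/4 × 3/4 × 1/4 = 9/64
Expected count = 9/64 × 896 = 126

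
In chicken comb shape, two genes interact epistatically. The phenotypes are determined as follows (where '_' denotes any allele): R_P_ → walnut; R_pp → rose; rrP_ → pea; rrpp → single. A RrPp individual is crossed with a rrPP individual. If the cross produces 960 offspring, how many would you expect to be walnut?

Cross: RrPp × rrPP — consider each gene separately:
R gene: Rr × rr → 2 Rr, 2 rr → 2 R_ : 2 rr (out of 4)
P gene: Pp × PP → 2 PP, 2 Pp → 4 P_ (out of 4)
Genotype classes (out of 4 × 4 = 16): R_P_ = 2×4 = 8; rrP_ = 2×4 = 8
Apply the phenotype rules: R_P_ (8) → walnut; rrP_ (8) → pea
Phenotype counts (out of 16): 8 walnut, 8 pea
walnut: 8 out of 16 → fraction 1/2
Expected count = 1/2 × 960 = 480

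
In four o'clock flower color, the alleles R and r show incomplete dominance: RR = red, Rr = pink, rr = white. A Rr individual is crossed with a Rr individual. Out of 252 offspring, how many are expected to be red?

Punnett square for Rr × Rr:
Offspring genotypes: 1 RR, 2 Rr, 1 rr
Phenotype counts: 1 red, 2 pink, 1 white
red: 1 out of 4 → fraction 1/4
Expected count = 1/4 × 252 = 63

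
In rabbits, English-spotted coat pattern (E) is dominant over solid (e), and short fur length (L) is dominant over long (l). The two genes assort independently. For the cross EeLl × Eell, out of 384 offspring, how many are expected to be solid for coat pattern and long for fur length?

Dihybrid cross EeLl × Eell — consider each gene separately:
coat pattern: Ee × Ee → 1 EE, 2 Ee, 1 ee → 3 E_ : 1 ee (out of 4)
fur length: Ll × ll → 2 Ll, 2 ll → 2 L_ : 2 ll (out of 4)
Looking for: solid (ee) and long (ll)
P(solid) = 1/4, P(long) = 2/4
P(both) = 1/4 × 2/4 = 2/16 = 1/8
Expected count = 1/8 × 384 = 48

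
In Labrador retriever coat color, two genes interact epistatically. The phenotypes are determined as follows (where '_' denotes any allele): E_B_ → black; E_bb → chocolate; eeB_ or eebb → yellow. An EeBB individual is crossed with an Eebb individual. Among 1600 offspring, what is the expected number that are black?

Cross: EeBB × Eebb — consider each gene separately:
E gene: Ee × Ee → 1 EE, 2 Ee, 1 ee → 3 E_ : 1 ee (out of 4)
B gene: BB × bb → 4 Bb → 4 B_ (out of 4)
Genotype classes (out of 4 × 4 = 16): E_B_ = 3×4 = 12; eeB_ = 1×4 = 4
Apply the phenotype rules: E_B_ (12) → black; eeB_ (4) → yellow
Phenotype counts (out of 16): 12 black, 4 yellow
black: 12 out of 16 → fraction 3/4
Expected count = 3/4 × 1600 = 1200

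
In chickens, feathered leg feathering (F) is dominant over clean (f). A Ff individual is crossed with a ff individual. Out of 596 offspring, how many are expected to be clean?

Punnett square for Ff × ff:
Offspring genotypes: 2 Ff, 2 ff
feathered: 2, clean: 2
clean: 2 out of 4 → fraction 1/2
Expected count = 1/2 × 596 = 298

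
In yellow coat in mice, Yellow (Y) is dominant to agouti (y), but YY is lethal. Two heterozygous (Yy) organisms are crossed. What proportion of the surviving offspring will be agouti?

Cross: Yy × Yy
Punnett square offspring (before lethality): 1 YY, 2 Yy, 1 yy
The YY genotype is lethal (embryos die); surviving offspring: 2 Yy, 1 yy
agouti: 1 out of 3
Probability: 1/3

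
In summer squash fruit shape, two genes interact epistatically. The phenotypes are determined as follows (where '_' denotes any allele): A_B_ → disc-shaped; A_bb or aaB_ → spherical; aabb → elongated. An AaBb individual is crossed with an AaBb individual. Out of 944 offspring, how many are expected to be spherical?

Cross: AaBb × AaBb — consider each gene separately:
A gene: Aa × Aa → 1 AA, 2 Aa, 1 aa → 3 A_ : 1 aa (out of 4)
B gene: Bb × Bb → 1 BB, 2 Bb, 1 bb → 3 B_ : 1 bb (out of 4)
Genotype classes (out of 4 × 4 = 16): A_B_ = 3×3 = 9; A_bb = 3×1 = 3; aaB_ = 1×3 = 3; aabb = 1×1 = 1
Apply the phenotype rules: A_B_ (9) → disc-shaped; A_bb (3) + aaB_ (3) → spherical; aabb (1) → elongated
Phenotype counts (out of 16): 9 disc-shaped, 6 spherical, 1 elongated
spherical: 6 out of 16 → fraction 3/8
Expected count = 3/8 × 944 = 354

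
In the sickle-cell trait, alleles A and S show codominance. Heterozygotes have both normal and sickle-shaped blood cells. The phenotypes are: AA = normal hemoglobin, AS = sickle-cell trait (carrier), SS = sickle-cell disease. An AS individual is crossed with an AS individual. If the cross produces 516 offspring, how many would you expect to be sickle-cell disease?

Punnett square for AS × AS:
Offspring genotypes: 1 AA, 2 AS, 1 SS
Phenotype counts: 1 normal hemoglobin, 2 sickle-cell trait (carrier), 1 sickle-cell disease
sickle-cell disease: 1 out of 4 → fraction 1/4
Expected count = 1/4 × 516 = 129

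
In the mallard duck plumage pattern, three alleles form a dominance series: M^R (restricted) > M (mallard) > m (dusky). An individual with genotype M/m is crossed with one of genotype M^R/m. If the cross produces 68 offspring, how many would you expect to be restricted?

Cross: M/m × M^R/m
Allele dominance: M^R > M > m
Offspring genotypes: 1 M^R/M, 1 M/m, 1 M^R/m, 1 m/m
Phenotype counts: 2 restricted, 1 mallard, 1 dusky
restricted: 2 out of 4 → fraction 1/2
Expected count = 1/2 × 68 = 34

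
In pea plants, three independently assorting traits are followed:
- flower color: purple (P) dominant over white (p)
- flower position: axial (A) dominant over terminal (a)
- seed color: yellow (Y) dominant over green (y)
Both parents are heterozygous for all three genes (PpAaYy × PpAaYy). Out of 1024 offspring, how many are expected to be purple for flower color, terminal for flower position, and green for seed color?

Trihybrid cross: PpAaYy × PpAaYy
Each trait segregates independently with a 3:1 phenotypic ratio, so each gene contributes 3/4 (dominant) or 1/4 (recessive).
Target: purple (flower color), terminal (flower position), green (seed color)
Probability = product of independent per-trait probabilities
= 3/4 × 1/4 × 1/4 = 3/64
Expected count = 3/64 × 1024 = 48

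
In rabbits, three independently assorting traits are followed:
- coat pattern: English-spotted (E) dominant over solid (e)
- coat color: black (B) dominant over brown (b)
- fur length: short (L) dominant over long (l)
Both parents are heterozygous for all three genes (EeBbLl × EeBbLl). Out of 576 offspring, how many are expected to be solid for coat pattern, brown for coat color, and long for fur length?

Trihybrid cross: EeBbLl × EeBbLl
Each trait segregates independently with a 3:1 phenotypic ratio, so each gene contributes 3/4 (dominant) or 1/4 (recessive).
Target: solid (coat pattern), brown (coat color), long (fur length)
Probability = product of independent per-trait probabilities
= 1/4 × 1/4 × 1/4 = 1/64
Expected count = 1/64 × 576 = 9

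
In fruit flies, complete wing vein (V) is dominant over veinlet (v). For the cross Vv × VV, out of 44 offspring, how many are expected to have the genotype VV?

Punnett square for Vv × VV:
Offspring genotypes: 2 VV, 2 Vv
Total offspring: 4
Count with target: 2
Probability: 2/4 = 1/2
Expected count = 1/2 × 44 = 22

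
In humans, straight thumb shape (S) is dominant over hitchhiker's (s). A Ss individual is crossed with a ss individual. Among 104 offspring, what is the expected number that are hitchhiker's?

Punnett square for Ss × ss:
Offspring genotypes: 2 Ss, 2 ss
straight: 2, hitchhiker's: 2
hitchhiker's: 2 out of 4 → fraction 1/2
Expected count = 1/2 × 104 = 52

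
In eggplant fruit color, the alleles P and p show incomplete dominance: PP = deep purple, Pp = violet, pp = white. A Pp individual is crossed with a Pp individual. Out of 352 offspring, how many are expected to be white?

Punnett square for Pp × Pp:
Offspring genotypes: 1 PP, 2 Pp, 1 pp
Phenotype counts: 1 deep purple, 2 violet, 1 white
white: 1 out of 4 → fraction 1/4
Expected count = 1/4 × 352 = 88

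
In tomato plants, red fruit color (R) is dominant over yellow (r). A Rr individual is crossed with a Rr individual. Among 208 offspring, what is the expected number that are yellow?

Punnett square for Rr × Rr:
Offspring genotypes: 1 RR, 2 Rr, 1 rr
red: 3, yellow: 1
yellow: 1 out of 4 → fraction 1/4
Expected count = 1/4 × 208 = 52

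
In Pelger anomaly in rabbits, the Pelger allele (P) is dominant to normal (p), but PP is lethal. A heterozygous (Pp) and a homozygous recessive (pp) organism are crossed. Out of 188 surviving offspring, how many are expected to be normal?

Cross: Pp × pp
Punnett square offspring (before lethality): 2 Pp, 2 pp
No PP offspring are produced in this cross.
normal: 2 out of 4 → fraction 1/2
Expected count = 1/2 × 188 = 94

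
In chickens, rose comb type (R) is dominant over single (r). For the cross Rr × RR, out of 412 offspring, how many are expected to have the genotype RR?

Punnett square for Rr × RR:
Offspring genotypes: 2 RR, 2 Rr
Total offspring: 4
Count with target: 2
Probability: 2/4 = 1/2
Expected count = 1/2 × 412 = 206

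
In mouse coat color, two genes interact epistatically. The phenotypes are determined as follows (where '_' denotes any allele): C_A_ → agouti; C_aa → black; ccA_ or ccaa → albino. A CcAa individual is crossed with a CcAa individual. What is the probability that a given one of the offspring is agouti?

Cross: CcAa × CcAa — consider each gene separately:
C gene: Cc × Cc → 1 CC, 2 Cc, 1 cc → 3 C_ : 1 cc (out of 4)
A gene: Aa × Aa → 1 AA, 2 Aa, 1 aa → 3 A_ : 1 aa (out of 4)
Genotype classes (out of 4 × 4 = 16): C_A_ = 3×3 = 9; C_aa = 3×1 = 3; ccA_ = 1×3 = 3; ccaa = 1×1 = 1
Apply the phenotype rules: C_A_ (9) → agouti; C_aa (3) → black; ccA_ (3) + ccaa (1) → albino
Phenotype counts (out of 16): 9 agouti, 3 black, 4 albino
agouti: 9 out of 16
Probability: 9/16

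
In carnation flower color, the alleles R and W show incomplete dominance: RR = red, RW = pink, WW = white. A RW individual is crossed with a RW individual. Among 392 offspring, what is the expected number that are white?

Punnett square for RW × RW:
Offspring genotypes: 1 RR, 2 RW, 1 WW
Phenotype counts: 1 red, 2 pink, 1 white
white: 1 out of 4 → fraction 1/4
Expected count = 1/4 × 392 = 98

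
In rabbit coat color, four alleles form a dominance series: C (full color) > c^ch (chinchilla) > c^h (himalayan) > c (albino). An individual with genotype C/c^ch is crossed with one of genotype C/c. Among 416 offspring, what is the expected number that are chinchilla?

Cross: C/c^ch × C/c
Allele dominance: C > c^ch > c^h > c
Offspring genotypes: 1 C/C, 1 C/c, 1 C/c^ch, 1 c^ch/c
Phenotype counts: 3 full color, 1 chinchilla
chinchilla: 1 out of 4 → fraction 1/4
Expected count = 1/4 × 416 = 104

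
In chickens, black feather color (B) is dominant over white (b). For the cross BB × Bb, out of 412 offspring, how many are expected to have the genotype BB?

Punnett square for BB × Bb:
Offspring genotypes: 2 BB, 2 Bb
Total offspring: 4
Count with target: 2
Probability: 2/4 = 1/2
Expected count = 1/2 × 412 = 206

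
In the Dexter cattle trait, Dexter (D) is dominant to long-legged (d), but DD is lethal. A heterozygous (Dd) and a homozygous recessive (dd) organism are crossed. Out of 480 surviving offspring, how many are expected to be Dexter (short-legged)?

Cross: Dd × dd
Punnett square offspring (before lethality): 2 Dd, 2 dd
No DD offspring are produced in this cross.
Dexter (short-legged): 2 out of 4 → fraction 1/2
Expected count = 1/2 × 480 = 240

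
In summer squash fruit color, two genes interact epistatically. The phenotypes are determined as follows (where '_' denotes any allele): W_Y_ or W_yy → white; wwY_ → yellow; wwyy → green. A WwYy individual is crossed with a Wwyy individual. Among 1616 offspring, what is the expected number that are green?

Cross: WwYy × Wwyy — consider each gene separately:
W gene: Ww × Ww → 1 WW, 2 Ww, 1 ww → 3 W_ : 1 ww (out of 4)
Y gene: Yy × yy → 2 Yy, 2 yy → 2 Y_ : 2 yy (out of 4)
Genotype classes (out of 4 × 4 = 16): W_Y_ = 3×2 = 6; W_yy = 3×2 = 6; wwY_ = 1×2 = 2; wwyy = 1×2 = 2
Apply the phenotype rules: W_Y_ (6) + W_yy (6) → white; wwY_ (2) → yellow; wwyy (2) → green
Phenotype counts (out of 16): 12 white, 2 yellow, 2 green
green: 2 out of 16 → fraction 1/8
Expected count = 1/8 × 1616 = 202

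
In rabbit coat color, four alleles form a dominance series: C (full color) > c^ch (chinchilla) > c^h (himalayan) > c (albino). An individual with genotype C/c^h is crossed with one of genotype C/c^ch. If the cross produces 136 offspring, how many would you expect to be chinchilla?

Cross: C/c^h × C/c^ch
Allele dominance: C > c^ch > c^h > c
Offspring genotypes: 1 C/C, 1 C/c^ch, 1 C/c^h, 1 c^ch/c^h
Phenotype counts: 3 full color, 1 chinchilla
chinchilla: 1 out of 4 → fraction 1/4
Expected count = 1/4 × 136 = 34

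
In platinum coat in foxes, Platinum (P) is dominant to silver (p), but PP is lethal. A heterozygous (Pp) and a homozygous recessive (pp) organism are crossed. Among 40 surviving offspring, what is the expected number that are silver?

Cross: Pp × pp
Punnett square offspring (before lethality): 2 Pp, 2 pp
No PP offspring are produced in this cross.
silver: 2 out of 4 → fraction 1/2
Expected count = 1/2 × 40 = 20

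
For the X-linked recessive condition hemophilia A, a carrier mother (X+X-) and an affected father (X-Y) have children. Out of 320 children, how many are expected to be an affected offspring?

Cross: X+X- × X-Y
Offspring: 1 X+X-, 1 X+Y, 1 X-X-, 1 X-Y
Probability of an affected offspring: 2/4 = 1/2
Expected count = 1/2 × 320 = 160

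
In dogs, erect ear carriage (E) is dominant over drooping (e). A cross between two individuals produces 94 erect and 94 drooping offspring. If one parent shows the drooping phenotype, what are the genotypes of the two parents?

Observed offspring: 94 erect, 94 drooping
The observed ratio simplifies to 1:1. One parent shows drooping, so its genotype must be ee. A 1:1 offspring split requires the other parent to be heterozygous (Ee).
Parent genotypes: ee × Ee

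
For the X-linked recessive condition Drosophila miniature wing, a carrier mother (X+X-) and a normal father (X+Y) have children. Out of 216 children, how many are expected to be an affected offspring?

Cross: X+X- × X+Y
Offspring: 1 X+X+, 1 X+Y, 1 X+X-, 1 X-Y
Probability of an affected offspring: 1/4
Expected count = 1/4 × 216 = 54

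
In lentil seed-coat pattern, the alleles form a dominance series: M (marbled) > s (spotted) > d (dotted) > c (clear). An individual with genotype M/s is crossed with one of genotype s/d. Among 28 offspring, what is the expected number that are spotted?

Cross: M/s × s/d
Allele dominance: M > s > d > c
Offspring genotypes: 1 M/s, 1 M/d, 1 s/s, 1 s/d
Phenotype counts: 2 marbled, 2 spotted
spotted: 2 out of 4 → fraction 1/2
Expected count = 1/2 × 28 = 14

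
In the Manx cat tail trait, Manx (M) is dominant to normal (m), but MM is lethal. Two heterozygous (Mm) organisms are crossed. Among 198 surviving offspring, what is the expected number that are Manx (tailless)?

Cross: Mm × Mm
Punnett square offspring (before lethality): 1 MM, 2 Mm, 1 mm
The MM genotype is lethal (embryos die); surviving offspring: 2 Mm, 1 mm
Manx (tailless): 2 out of 3 → fraction 2/3
Expected count = 2/3 × 198 = 132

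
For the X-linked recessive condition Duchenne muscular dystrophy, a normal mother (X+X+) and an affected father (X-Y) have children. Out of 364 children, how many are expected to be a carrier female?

Cross: X+X+ × X-Y
Offspring: 2 X+X-, 2 X+Y
Probability of a carrier female: 2/4 = 1/2
Expected count = 1/2 × 364 = 182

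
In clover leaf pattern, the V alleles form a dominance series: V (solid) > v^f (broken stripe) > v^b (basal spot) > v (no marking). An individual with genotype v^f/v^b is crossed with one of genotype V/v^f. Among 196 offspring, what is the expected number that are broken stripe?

Cross: v^f/v^b × V/v^f
Allele dominance: V > v^f > v^b > v
Offspring genotypes: 1 V/v^f, 1 v^f/v^f, 1 V/v^b, 1 v^f/v^b
Phenotype counts: 2 solid, 2 broken stripe
broken stripe: 2 out of 4 → fraction 1/2
Expected count = 1/2 × 196 = 98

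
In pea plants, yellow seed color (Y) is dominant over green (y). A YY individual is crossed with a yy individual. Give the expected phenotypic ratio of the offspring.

Punnett square for YY × yy:
Offspring genotypes: 4 Yy
yellow: 4, green: 0
Ratio: all yellow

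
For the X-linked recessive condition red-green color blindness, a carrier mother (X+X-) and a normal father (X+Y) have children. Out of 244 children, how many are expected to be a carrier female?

Cross: X+X- × X+Y
Offspring: 1 X+X+, 1 X+Y, 1 X+X-, 1 X-Y
Probability of a carrier female: 1/4
Expected count = 1/4 × 244 = 61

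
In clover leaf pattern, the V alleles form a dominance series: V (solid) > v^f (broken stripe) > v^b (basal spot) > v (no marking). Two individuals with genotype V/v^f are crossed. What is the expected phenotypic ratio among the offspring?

Cross: V/v^f × V/v^f
Allele dominance: V > v^f > v^b > v
Offspring genotypes: 1 V/V, 2 V/v^f, 1 v^f/v^f
Phenotype counts: 3 solid, 1 broken stripe
Ratio: 3 solid : 1 broken stripe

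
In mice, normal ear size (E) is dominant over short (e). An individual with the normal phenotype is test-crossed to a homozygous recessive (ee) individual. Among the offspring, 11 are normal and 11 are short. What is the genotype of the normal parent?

Test cross: ? × ee
Offspring: 11 normal, 11 short — approximately 1:1.
A 1:1 ratio in a test cross indicates the unknown parent is heterozygous (Ee).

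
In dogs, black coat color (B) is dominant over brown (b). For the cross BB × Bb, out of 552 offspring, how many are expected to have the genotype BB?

Punnett square for BB × Bb:
Offspring genotypes: 2 BB, 2 Bb
Total offspring: 4
Count with target: 2
Probability: 2/4 = 1/2
Expected count = 1/2 × 552 = 276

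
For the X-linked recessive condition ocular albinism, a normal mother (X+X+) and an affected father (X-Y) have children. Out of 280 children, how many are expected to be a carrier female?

Cross: X+X+ × X-Y
Offspring: 2 X+X-, 2 X+Y
Probability of a carrier female: 2/4 = 1/2
Expected count = 1/2 × 280 = 140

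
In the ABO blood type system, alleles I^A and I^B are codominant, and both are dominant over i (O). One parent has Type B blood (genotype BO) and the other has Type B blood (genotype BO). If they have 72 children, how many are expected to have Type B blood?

Cross: BO × BO
Possible offspring genotypes: 1 BB, 2 BO, 1 OO
Blood type counts: 3 Type B, 1 Type O
Probability of Type B: 3/4
Expected count = 3/4 × 72 = 54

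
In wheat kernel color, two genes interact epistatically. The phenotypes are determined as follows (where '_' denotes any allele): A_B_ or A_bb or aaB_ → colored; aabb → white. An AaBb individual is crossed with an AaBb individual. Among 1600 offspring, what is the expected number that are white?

Cross: AaBb × AaBb — consider each gene separately:
A gene: Aa × Aa → 1 AA, 2 Aa, 1 aa → 3 A_ : 1 aa (out of 4)
B gene: Bb × Bb → 1 BB, 2 Bb, 1 bb → 3 B_ : 1 bb (out of 4)
Genotype classes (out of 4 × 4 = 16): A_B_ = 3×3 = 9; A_bb = 3×1 = 3; aaB_ = 1×3 = 3; aabb = 1×1 = 1
Apply the phenotype rules: A_B_ (9) + A_bb (3) + aaB_ (3) → colored; aabb (1) → white
Phenotype counts (out of 16): 15 colored, 1 white
white: 1 out of 16 → fraction 1/16
Expected count = 1/16 × 1600 = 100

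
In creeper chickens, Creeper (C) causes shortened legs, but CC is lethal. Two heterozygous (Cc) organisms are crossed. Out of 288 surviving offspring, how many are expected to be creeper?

Cross: Cc × Cc
Punnett square offspring (before lethality): 1 CC, 2 Cc, 1 cc
The CC genotype is lethal (embryos die); surviving offspring: 2 Cc, 1 cc
creeper: 2 out of 3 → fraction 2/3
Expected count = 2/3 × 288 = 192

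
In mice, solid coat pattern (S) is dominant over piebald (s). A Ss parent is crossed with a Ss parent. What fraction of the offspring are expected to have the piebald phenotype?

Punnett square for Ss × Ss:
Offspring genotypes: 1 SS, 2 Ss, 1 ss
Total offspring: 4
Count with target: 1
Probability: 1/4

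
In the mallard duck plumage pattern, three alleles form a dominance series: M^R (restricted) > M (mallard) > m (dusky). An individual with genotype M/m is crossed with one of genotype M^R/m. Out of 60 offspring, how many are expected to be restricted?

Cross: M/m × M^R/m
Allele dominance: M^R > M > m
Offspring genotypes: 1 M^R/M, 1 M/m, 1 M^R/m, 1 m/m
Phenotype counts: 2 restricted, 1 mallard, 1 dusky
restricted: 2 out of 4 → fraction 1/2
Expected count = 1/2 × 60 = 30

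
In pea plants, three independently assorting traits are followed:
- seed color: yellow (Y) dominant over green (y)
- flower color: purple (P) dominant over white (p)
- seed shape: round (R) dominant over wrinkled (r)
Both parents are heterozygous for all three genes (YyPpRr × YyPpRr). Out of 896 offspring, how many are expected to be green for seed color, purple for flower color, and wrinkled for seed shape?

Trihybrid cross: YyPpRr × YyPpRr
Each trait segregates independently with a 3:1 phenotypic ratio, so each gene contributes 3/4 (dominant) or 1/4 (recessive).
Target: green (seed color), purple (flower color), wrinkled (seed shape)
Probability = product of independent per-trait probabilities
= 1/4 × 3/4 × 1/4 = 3/64
Expected count = 3/64 × 896 = 42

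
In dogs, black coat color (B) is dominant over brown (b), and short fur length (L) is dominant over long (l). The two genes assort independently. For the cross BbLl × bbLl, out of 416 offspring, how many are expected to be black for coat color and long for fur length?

Dihybrid cross BbLl × bbLl — consider each gene separately:
coat color: Bb × bb → 2 Bb, 2 bb → 2 B_ : 2 bb (out of 4)
fur length: Ll × Ll → 1 LL, 2 Ll, 1 ll → 3 L_ : 1 ll (out of 4)
Looking for: black (B_) and long (ll)
P(black) = 2/4, P(long) = 1/4
P(both) = 2/4 × 1/4 = 2/16 = 1/8
Expected count = 1/8 × 416 = 52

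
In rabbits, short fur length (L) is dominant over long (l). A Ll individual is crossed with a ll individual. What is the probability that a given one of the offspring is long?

Punnett square for Ll × ll:
Offspring genotypes: 2 Ll, 2 ll
short: 2, long: 2
long: 2 out of 4
Probability: 2/4 = 1/2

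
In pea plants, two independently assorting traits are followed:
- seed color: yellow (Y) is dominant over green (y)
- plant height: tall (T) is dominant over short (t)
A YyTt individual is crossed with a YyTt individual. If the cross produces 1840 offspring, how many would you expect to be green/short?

Dihybrid cross YyTt × YyTt — consider each gene separately:
seed color: Yy × Yy → 1 YY, 2 Yy, 1 yy → 3 Y_ : 1 yy (out of 4)
plant height: Tt × Tt → 1 TT, 2 Tt, 1 tt → 3 T_ : 1 tt (out of 4)
Combine (counts out of 4 × 4 = 16): yellow/tall (Y_T_) = 3×3 = 9; yellow/short (Y_tt) = 3×1 = 3; green/tall (yyT_) = 1×3 = 3; green/short (yytt) = 1×1 = 1
Phenotype counts (out of 16): 9 yellow/tall, 3 yellow/short, 3 green/tall, 1 green/short
green/short: 1 out of 16 → fraction 1/16
Expected count = 1/16 × 1840 = 115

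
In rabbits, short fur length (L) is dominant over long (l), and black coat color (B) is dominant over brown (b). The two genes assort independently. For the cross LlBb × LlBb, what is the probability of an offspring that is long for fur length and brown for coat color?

Dihybrid cross LlBb × LlBb — consider each gene separately:
fur length: Ll × Ll → 1 LL, 2 Ll, 1 ll → 3 L_ : 1 ll (out of 4)
coat color: Bb × Bb → 1 BB, 2 Bb, 1 bb → 3 B_ : 1 bb (out of 4)
Looking for: long (ll) and brown (bb)
P(long) = 1/4, P(brown) = 1/4
P(both) = 1/4 × 1/4 = 1/16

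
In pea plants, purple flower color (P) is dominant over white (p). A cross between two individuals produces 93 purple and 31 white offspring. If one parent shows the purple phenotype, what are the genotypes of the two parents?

Observed offspring: 93 purple, 31 white
The observed ratio simplifies to 3:1. White (pp) offspring appear, so each parent must contribute one p allele. The parent stated to show purple carries P, so it is Pp. The other parent is then either Pp or pp: Pp × pp would give a 1:1 split, whereas Pp × Pp gives 3:1 — matching the data. So both parents are heterozygous (Pp × Pp).
Parent genotypes: Pp × Pp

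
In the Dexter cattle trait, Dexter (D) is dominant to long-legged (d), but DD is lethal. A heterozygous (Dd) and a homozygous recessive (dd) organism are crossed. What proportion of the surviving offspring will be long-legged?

Cross: Dd × dd
Punnett square offspring (before lethality): 2 Dd, 2 dd
No DD offspring are produced in this cross.
long-legged: 2 out of 4
Probability: 2/4 = 1/2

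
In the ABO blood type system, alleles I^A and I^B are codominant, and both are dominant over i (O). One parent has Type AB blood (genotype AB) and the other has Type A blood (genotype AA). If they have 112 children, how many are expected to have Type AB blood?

Cross: AB × AA
Possible offspring genotypes: 2 AA, 2 AB
Blood type counts: 2 Type A, 2 Type AB
Probability of Type AB: 2/4 = 1/2
Expected count = 1/2 × 112 = 56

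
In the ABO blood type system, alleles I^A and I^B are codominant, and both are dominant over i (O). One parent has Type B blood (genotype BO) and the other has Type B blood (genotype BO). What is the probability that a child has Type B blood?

Cross: BO × BO
Possible offspring genotypes: 1 BB, 2 BO, 1 OO
Blood type counts: 3 Type B, 1 Type O
Probability of Type B: 3/4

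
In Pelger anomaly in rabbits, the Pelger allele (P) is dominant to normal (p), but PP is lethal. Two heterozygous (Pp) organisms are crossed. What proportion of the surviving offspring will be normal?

Cross: Pp × Pp
Punnett square offspring (before lethality): 1 PP, 2 Pp, 1 pp
The PP genotype is lethal (embryos die); surviving offspring: 2 Pp, 1 pp
normal: 1 out of 3
Probability: 1/3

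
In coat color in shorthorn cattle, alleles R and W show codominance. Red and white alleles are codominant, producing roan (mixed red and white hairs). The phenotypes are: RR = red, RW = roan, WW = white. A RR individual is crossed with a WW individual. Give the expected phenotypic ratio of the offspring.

Punnett square for RR × WW:
Offspring genotypes: 4 RW
Phenotype counts: 4 roan
Ratio: all roan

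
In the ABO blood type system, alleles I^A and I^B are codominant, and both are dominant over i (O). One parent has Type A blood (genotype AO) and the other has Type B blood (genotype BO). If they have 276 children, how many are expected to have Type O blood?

Cross: AO × BO
Possible offspring genotypes: 1 AB, 1 AO, 1 BO, 1 OO
Blood type counts: 1 Type AB, 1 Type A, 1 Type B, 1 Type O
Probability of Type O: 1/4
Expected count = 1/4 × 276 = 69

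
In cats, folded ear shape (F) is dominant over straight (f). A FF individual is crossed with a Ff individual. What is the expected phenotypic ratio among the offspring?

Punnett square for FF × Ff:
Offspring genotypes: 2 FF, 2 Ff
folded: 4, straight: 0
Ratio: all folded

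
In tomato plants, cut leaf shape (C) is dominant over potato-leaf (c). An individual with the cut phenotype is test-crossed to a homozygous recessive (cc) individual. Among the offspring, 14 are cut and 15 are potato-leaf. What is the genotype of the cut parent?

Test cross: ? × cc
Offspring: 14 cut, 15 potato-leaf — approximately 1:1.
A 1:1 ratio in a test cross indicates the unknown parent is heterozygous (Cc).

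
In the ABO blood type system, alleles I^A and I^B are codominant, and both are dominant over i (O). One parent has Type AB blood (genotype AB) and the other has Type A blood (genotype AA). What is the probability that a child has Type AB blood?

Cross: AB × AA
Possible offspring genotypes: 2 AA, 2 AB
Blood type counts: 2 Type A, 2 Type AB
Probability of Type AB: 2/4 = 1/2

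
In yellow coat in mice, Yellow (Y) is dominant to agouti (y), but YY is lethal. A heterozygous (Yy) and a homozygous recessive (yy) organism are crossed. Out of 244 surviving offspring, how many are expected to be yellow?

Cross: Yy × yy
Punnett square offspring (before lethality): 2 Yy, 2 yy
No YY offspring are produced in this cross.
yellow: 2 out of 4 → fraction 1/2
Expected count = 1/2 × 244 = 122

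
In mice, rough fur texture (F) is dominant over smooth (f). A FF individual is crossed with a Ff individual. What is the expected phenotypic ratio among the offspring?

Punnett square for FF × Ff:
Offspring genotypes: 2 FF, 2 Ff
rough: 4, smooth: 0
Ratio: all rough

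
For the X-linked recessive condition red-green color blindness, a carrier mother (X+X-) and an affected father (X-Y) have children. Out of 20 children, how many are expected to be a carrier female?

Cross: X+X- × X-Y
Offspring: 1 X+X-, 1 X+Y, 1 X-X-, 1 X-Y
Probability of a carrier female: 1/4
Expected count = 1/4 × 20 = 5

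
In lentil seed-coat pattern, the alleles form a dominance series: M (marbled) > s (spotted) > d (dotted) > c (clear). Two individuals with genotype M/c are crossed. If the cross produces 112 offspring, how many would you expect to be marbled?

Cross: M/c × M/c
Allele dominance: M > s > d > c
Offspring genotypes: 1 M/M, 2 M/c, 1 c/c
Phenotype counts: 3 marbled, 1 clear
marbled: 3 out of 4 → fraction 3/4
Expected count = 3/4 × 112 = 84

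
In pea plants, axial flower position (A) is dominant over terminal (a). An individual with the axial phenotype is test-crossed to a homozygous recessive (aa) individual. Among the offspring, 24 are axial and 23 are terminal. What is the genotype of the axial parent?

Test cross: ? × aa
Offspring: 24 axial, 23 terminal — approximately 1:1.
A 1:1 ratio in a test cross indicates the unknown parent is heterozygous (Aa).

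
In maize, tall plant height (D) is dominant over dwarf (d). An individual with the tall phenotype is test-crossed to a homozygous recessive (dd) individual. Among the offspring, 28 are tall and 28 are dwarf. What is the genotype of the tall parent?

Test cross: ? × dd
Offspring: 28 tall, 28 dwarf — approximately 1:1.
A 1:1 ratio in a test cross indicates the unknown parent is heterozygous (Dd).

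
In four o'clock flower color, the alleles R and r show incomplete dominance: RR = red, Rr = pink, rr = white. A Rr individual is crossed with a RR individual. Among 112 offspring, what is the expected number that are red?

Punnett square for Rr × RR:
Offspring genotypes: 2 RR, 2 Rr
Phenotype counts: 2 red, 2 pink
red: 2 out of 4 → fraction 1/2
Expected count = 1/2 × 112 = 56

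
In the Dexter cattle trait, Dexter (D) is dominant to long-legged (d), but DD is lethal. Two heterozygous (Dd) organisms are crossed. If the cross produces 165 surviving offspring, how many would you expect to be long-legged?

Cross: Dd × Dd
Punnett square offspring (before lethality): 1 DD, 2 Dd, 1 dd
The DD genotype is lethal (embryos die); surviving offspring: 2 Dd, 1 dd
long-legged: 1 out of 3 → fraction 1/3
Expected count = 1/3 × 165 = 55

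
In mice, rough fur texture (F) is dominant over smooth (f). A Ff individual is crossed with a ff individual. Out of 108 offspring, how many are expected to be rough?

Punnett square for Ff × ff:
Offspring genotypes: 2 Ff, 2 ff
rough: 2, smooth: 2
rough: 2 out of 4 → fraction 1/2
Expected count = 1/2 × 108 = 54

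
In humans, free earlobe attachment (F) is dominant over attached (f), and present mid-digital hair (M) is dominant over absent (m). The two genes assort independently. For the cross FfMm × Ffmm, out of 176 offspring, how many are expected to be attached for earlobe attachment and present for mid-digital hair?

Dihybrid cross FfMm × Ffmm — consider each gene separately:
earlobe attachment: Ff × Ff → 1 FF, 2 Ff, 1 ff → 3 F_ : 1 ff (out of 4)
mid-digital hair: Mm × mm → 2 Mm, 2 mm → 2 M_ : 2 mm (out of 4)
Looking for: attached (ff) and present (M_)
P(attached) = 1/4, P(present) = 2/4
P(both) = 1/4 × 2/4 = 2/16 = 1/8
Expected count = 1/8 × 176 = 22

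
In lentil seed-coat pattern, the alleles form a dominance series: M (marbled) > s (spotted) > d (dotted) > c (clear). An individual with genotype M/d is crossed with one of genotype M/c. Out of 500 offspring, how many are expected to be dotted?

Cross: M/d × M/c
Allele dominance: M > s > d > c
Offspring genotypes: 1 M/M, 1 M/c, 1 M/d, 1 d/c
Phenotype counts: 3 marbled, 1 dotted
dotted: 1 out of 4 → fraction 1/4
Expected count = 1/4 × 500 = 125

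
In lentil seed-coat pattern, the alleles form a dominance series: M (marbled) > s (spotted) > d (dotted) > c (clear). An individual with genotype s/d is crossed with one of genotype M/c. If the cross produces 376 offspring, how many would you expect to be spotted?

Cross: s/d × M/c
Allele dominance: M > s > d > c
Offspring genotypes: 1 M/s, 1 s/c, 1 M/d, 1 d/c
Phenotype counts: 2 marbled, 1 spotted, 1 dotted
spotted: 1 out of 4 → fraction 1/4
Expected count = 1/4 × 376 = 94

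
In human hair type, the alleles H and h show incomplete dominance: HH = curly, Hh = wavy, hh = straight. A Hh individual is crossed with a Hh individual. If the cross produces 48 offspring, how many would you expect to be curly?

Punnett square for Hh × Hh:
Offspring genotypes: 1 HH, 2 Hh, 1 hh
Phenotype counts: 1 curly, 2 wavy, 1 straight
curly: 1 out of 4 → fraction 1/4
Expected count = 1/4 × 48 = 12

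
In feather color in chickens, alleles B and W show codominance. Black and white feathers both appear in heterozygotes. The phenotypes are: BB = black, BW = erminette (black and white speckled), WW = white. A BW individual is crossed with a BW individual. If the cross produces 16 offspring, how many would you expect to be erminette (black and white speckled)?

Punnett square for BW × BW:
Offspring genotypes: 1 BB, 2 BW, 1 WW
Phenotype counts: 1 black, 2 erminette (black and white speckled), 1 white
erminette (black and white speckled): 2 out of 4 → fraction 1/2
Expected count = 1/2 × 16 = 8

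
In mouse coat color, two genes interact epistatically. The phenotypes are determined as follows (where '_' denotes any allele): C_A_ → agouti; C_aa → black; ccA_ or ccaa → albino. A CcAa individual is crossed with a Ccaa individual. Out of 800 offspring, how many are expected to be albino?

Cross: CcAa × Ccaa — consider each gene separately:
C gene: Cc × Cc → 1 CC, 2 Cc, 1 cc → 3 C_ : 1 cc (out of 4)
A gene: Aa × aa → 2 Aa, 2 aa → 2 A_ : 2 aa (out of 4)
Genotype classes (out of 4 × 4 = 16): C_A_ = 3×2 = 6; C_aa = 3×2 = 6; ccA_ = 1×2 = 2; ccaa = 1×2 = 2
Apply the phenotype rules: C_A_ (6) → agouti; C_aa (6) → black; ccA_ (2) + ccaa (2) → albino
Phenotype counts (out of 16): 6 agouti, 6 black, 4 albino
albino: 4 out of 16 → fraction 1/4
Expected count = 1/4 × 800 = 200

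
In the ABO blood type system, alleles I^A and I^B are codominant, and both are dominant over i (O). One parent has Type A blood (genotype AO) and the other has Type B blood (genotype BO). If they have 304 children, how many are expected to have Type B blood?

Cross: AO × BO
Possible offspring genotypes: 1 AB, 1 AO, 1 BO, 1 OO
Blood type counts: 1 Type AB, 1 Type A, 1 Type B, 1 Type O
Probability of Type B: 1/4
Expected count = 1/4 × 304 = 76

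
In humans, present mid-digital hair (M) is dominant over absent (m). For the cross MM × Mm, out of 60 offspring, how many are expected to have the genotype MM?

Punnett square for MM × Mm:
Offspring genotypes: 2 MM, 2 Mm
Total offspring: 4
Count with target: 2
Probability: 2/4 = 1/2
Expected count = 1/2 × 60 = 30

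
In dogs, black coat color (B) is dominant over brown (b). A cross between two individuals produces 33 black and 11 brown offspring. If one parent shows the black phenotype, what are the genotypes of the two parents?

Observed offspring: 33 black, 11 brown
The observed ratio simplifies to 3:1. Brown (bb) offspring appear, so each parent must contribute one b allele. The parent stated to show black carries B, so it is Bb. The other parent is then either Bb or bb: Bb × bb would give a 1:1 split, whereas Bb × Bb gives 3:1 — matching the data. So both parents are heterozygous (Bb × Bb).
Parent genotypes: Bb × Bb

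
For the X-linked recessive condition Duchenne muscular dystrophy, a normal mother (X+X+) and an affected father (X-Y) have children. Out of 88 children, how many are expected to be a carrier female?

Cross: X+X+ × X-Y
Offspring: 2 X+X-, 2 X+Y
Probability of a carrier female: 2/4 = 1/2
Expected count = 1/2 × 88 = 44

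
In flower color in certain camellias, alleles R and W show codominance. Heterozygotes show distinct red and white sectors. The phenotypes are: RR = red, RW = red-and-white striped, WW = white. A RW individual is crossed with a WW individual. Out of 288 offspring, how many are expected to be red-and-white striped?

Punnett square for RW × WW:
Offspring genotypes: 2 RW, 2 WW
Phenotype counts: 2 red-and-white striped, 2 white
red-and-white striped: 2 out of 4 → fraction 1/2
Expected count = 1/2 × 288 = 144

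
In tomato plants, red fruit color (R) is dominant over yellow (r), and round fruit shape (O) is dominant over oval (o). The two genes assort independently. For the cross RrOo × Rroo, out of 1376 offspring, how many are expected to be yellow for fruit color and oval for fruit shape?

Dihybrid cross RrOo × Rroo — consider each gene separately:
fruit color: Rr × Rr → 1 RR, 2 Rr, 1 rr → 3 R_ : 1 rr (out of 4)
fruit shape: Oo × oo → 2 Oo, 2 oo → 2 O_ : 2 oo (out of 4)
Looking for: yellow (rr) and oval (oo)
P(yellow) = 1/4, P(oval) = 2/4
P(both) = 1/4 × 2/4 = 2/16 = 1/8
Expected count = 1/8 × 1376 = 172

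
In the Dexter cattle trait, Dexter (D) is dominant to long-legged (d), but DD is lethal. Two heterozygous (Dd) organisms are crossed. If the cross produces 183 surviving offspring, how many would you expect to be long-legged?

Cross: Dd × Dd
Punnett square offspring (before lethality): 1 DD, 2 Dd, 1 dd
The DD genotype is lethal (embryos die); surviving offspring: 2 Dd, 1 dd
long-legged: 1 out of 3 → fraction 1/3
Expected count = 1/3 × 183 = 61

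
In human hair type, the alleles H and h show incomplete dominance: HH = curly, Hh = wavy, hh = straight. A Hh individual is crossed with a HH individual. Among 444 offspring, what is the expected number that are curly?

Punnett square for Hh × HH:
Offspring genotypes: 2 HH, 2 Hh
Phenotype counts: 2 curly, 2 wavy
curly: 2 out of 4 → fraction 1/2
Expected count = 1/2 × 444 = 222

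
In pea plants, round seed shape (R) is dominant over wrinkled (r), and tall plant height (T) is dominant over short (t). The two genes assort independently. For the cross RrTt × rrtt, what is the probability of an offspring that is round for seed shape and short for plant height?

Dihybrid cross RrTt × rrtt — consider each gene separately:
seed shape: Rr × rr → 2 Rr, 2 rr → 2 R_ : 2 rr (out of 4)
plant height: Tt × tt → 2 Tt, 2 tt → 2 T_ : 2 tt (out of 4)
Looking for: round (R_) and short (tt)
P(round) = 2/4, P(short) = 2/4
P(both) = 2/4 × 2/4 = 4/16 = 1/4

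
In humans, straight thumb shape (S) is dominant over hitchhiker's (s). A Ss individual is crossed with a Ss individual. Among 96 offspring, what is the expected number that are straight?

Punnett square for Ss × Ss:
Offspring genotypes: 1 SS, 2 Ss, 1 ss
straight: 3, hitchhiker's: 1
straight: 3 out of 4 → fraction 3/4
Expected count = 3/4 × 96 = 72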